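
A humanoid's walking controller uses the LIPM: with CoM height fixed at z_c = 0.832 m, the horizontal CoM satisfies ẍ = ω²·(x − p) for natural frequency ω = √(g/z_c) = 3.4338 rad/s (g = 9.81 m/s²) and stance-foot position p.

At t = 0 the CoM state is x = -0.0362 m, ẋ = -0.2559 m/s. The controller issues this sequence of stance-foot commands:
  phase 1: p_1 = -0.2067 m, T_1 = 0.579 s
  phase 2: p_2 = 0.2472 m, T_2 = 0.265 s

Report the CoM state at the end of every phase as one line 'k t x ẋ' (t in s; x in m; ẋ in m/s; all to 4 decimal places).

1 0.5790 0.1605 1.1456
2 0.8440 0.4693 1.3437

phase 1: p=-0.2067, T=0.579, ωT=1.988170, cosh=3.719553, sinh=3.582607; start (x,ẋ)=(-0.036200, -0.255900) → end (x,ẋ)=(0.160494, 1.145650)
phase 2: p=0.2472, T=0.265, ωT=0.909957, cosh=1.443379, sinh=1.040837; start (x,ẋ)=(0.160494, 1.145650) → end (x,ẋ)=(0.469315, 1.343717)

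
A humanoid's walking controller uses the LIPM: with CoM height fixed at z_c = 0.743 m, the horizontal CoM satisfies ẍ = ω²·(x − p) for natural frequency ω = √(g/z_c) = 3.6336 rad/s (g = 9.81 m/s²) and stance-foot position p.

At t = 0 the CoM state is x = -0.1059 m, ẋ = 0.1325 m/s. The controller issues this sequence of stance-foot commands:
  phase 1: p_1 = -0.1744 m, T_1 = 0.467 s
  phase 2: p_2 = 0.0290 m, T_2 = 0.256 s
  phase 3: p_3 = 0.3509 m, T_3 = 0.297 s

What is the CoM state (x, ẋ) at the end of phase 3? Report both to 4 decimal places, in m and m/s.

phase 1: p=-0.1744, T=0.467, ωT=1.696891, cosh=2.820104, sinh=2.636852; start (x,ẋ)=(-0.105900, 0.132500) → end (x,ẋ)=(0.114931, 1.029981)
phase 2: p=0.0290, T=0.256, ωT=0.930202, cosh=1.464747, sinh=1.070273; start (x,ẋ)=(0.114931, 1.029981) → end (x,ẋ)=(0.458246, 1.842840)
phase 3: p=0.3509, T=0.297, ωT=1.079179, cosh=1.641069, sinh=1.301195; start (x,ẋ)=(0.458246, 1.842840) → end (x,ẋ)=(1.186985, 3.531762)

x = 1.1870, ẋ = 3.5318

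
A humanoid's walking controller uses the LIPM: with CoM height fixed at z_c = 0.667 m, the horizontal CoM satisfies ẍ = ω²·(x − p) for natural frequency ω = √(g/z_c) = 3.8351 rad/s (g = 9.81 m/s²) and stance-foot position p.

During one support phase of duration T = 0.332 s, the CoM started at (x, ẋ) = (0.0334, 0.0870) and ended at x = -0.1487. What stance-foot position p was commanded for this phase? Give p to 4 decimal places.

ωT = 3.8351·0.332 = 1.273253; cosh(ωT) = 1.926188, sinh(ωT) = 1.646268
x(T) = p + (x₀−p)·cosh(ωT) + (ẋ₀/ω)·sinh(ωT) ⇒ p·(1 − cosh) = x(T) − x₀·cosh − (ẋ₀/ω)·sinh
numerator   = -0.1487 − (0.0334)·1.926188 − (0.0870/3.8351)·1.646268 = -0.250381
denominator = 1 − 1.926188 = -0.926188
p = -0.250381 / -0.926188 = 0.2703

p = 0.2703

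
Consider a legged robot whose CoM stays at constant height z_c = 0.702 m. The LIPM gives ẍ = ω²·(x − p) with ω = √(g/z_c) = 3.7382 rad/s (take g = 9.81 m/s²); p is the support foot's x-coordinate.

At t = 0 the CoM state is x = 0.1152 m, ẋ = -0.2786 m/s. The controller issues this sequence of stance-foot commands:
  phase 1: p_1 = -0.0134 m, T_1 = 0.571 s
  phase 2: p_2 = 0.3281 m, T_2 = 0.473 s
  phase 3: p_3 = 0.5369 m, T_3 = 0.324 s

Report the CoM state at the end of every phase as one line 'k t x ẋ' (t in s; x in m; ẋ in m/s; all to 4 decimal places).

phase 1: p=-0.0134, T=0.571, ωT=2.134512, cosh=4.285612, sinh=4.167310; start (x,ẋ)=(0.115200, -0.278600) → end (x,ẋ)=(0.227149, 0.809390)
phase 2: p=0.3281, T=0.473, ωT=1.768169, cosh=3.015378, sinh=2.844733; start (x,ẋ)=(0.227149, 0.809390) → end (x,ẋ)=(0.639632, 1.367086)
phase 3: p=0.5369, T=0.324, ωT=1.211177, cosh=1.827640, sinh=1.529793; start (x,ẋ)=(0.639632, 1.367086) → end (x,ẋ)=(1.284114, 3.086035)

1 0.5710 0.2271 0.8094
2 1.0440 0.6396 1.3671
3 1.3680 1.2841 3.0860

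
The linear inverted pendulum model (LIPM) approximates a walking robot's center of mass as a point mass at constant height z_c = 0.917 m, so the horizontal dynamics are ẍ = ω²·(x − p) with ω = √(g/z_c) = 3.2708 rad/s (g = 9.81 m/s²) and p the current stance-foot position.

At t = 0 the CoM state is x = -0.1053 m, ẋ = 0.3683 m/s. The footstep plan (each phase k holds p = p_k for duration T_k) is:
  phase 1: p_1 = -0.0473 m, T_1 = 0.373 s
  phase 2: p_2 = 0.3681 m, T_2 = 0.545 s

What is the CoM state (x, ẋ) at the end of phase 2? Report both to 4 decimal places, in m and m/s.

x = -0.3561, ẋ = -2.1125

phase 1: p=-0.0473, T=0.373, ωT=1.220008, cosh=1.841222, sinh=1.545994; start (x,ẋ)=(-0.105300, 0.368300) → end (x,ẋ)=(0.019992, 0.384837)
phase 2: p=0.3681, T=0.545, ωT=1.782586, cosh=3.056707, sinh=2.888504; start (x,ẋ)=(0.019992, 0.384837) → end (x,ẋ)=(-0.356108, -2.112494)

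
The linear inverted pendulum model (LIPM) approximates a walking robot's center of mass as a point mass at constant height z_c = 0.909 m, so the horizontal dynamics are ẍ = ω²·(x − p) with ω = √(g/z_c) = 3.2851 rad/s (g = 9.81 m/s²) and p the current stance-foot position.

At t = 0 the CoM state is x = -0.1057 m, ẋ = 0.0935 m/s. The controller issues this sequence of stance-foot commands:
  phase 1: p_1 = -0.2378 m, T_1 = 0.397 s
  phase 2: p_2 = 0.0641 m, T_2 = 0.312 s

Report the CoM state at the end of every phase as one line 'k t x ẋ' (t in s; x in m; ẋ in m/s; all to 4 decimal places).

phase 1: p=-0.2378, T=0.397, ωT=1.304185, cosh=1.978039, sinh=1.706645; start (x,ẋ)=(-0.105700, 0.093500) → end (x,ẋ)=(0.072073, 0.925565)
phase 2: p=0.0641, T=0.312, ωT=1.024951, cosh=1.572887, sinh=1.214073; start (x,ẋ)=(0.072073, 0.925565) → end (x,ẋ)=(0.418702, 1.487609)

1 0.3970 0.0721 0.9256
2 0.7090 0.4187 1.4876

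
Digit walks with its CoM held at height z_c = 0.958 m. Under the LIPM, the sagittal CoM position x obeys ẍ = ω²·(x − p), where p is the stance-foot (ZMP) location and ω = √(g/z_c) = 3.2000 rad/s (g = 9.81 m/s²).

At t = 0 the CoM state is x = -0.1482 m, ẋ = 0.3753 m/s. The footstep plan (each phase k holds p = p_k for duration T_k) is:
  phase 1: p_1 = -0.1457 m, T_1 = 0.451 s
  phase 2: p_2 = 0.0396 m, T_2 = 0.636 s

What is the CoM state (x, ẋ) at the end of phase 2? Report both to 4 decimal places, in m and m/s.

x = 1.1764, ẋ = 3.7272

phase 1: p=-0.1457, T=0.451, ωT=1.443200, cosh=2.235197, sinh=1.999026; start (x,ẋ)=(-0.148200, 0.375300) → end (x,ẋ)=(0.083160, 0.822877)
phase 2: p=0.0396, T=0.636, ωT=2.035200, cosh=3.892219, sinh=3.761564; start (x,ẋ)=(0.083160, 0.822877) → end (x,ẋ)=(1.176429, 3.727154)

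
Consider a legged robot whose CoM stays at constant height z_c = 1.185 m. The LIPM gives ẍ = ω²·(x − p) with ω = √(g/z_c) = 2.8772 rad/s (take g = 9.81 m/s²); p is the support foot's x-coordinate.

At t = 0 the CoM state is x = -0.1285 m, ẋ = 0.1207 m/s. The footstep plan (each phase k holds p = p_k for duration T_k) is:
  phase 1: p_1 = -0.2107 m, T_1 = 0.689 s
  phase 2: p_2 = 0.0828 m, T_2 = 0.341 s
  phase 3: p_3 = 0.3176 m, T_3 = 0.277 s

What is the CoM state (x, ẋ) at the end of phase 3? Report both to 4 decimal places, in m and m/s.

x = 1.7787, ẋ = 4.6483

phase 1: p=-0.2107, T=0.689, ωT=1.982391, cosh=3.698910, sinh=3.561170; start (x,ẋ)=(-0.128500, 0.120700) → end (x,ẋ)=(0.242743, 1.288696)
phase 2: p=0.0828, T=0.341, ωT=0.981125, cosh=1.521173, sinh=1.146283; start (x,ẋ)=(0.242743, 1.288696) → end (x,ẋ)=(0.839521, 2.487836)
phase 3: p=0.3176, T=0.277, ωT=0.796984, cosh=1.334763, sinh=0.884077; start (x,ẋ)=(0.839521, 2.487836) → end (x,ẋ)=(1.778677, 4.648263)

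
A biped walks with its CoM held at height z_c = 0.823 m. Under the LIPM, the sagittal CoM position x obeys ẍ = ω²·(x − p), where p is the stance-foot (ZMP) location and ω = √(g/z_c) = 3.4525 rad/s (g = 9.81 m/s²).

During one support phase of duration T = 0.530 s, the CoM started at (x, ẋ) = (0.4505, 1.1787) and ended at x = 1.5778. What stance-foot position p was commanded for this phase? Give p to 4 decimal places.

ωT = 3.4525·0.530 = 1.829825; cosh(ωT) = 3.196619, sinh(ωT) = 3.036177
x(T) = p + (x₀−p)·cosh(ωT) + (ẋ₀/ω)·sinh(ωT) ⇒ p·(1 − cosh) = x(T) − x₀·cosh − (ẋ₀/ω)·sinh
numerator   = 1.5778 − (0.4505)·3.196619 − (1.1787/3.4525)·3.036177 = -0.898842
denominator = 1 − 3.196619 = -2.196619
p = -0.898842 / -2.196619 = 0.4092

p = 0.4092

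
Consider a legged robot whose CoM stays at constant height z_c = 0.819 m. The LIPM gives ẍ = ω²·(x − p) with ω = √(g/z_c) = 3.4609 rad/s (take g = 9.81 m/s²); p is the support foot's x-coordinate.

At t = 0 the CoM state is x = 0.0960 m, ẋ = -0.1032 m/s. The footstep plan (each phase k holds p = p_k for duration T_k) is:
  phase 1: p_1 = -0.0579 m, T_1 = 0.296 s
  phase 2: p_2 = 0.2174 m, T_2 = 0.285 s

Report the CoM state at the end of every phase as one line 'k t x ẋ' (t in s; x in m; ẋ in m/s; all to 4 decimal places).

1 0.2960 0.1479 0.4840
2 0.5810 0.2727 0.4614

phase 1: p=-0.0579, T=0.296, ωT=1.024426, cosh=1.572250, sinh=1.213247; start (x,ẋ)=(0.096000, -0.103200) → end (x,ẋ)=(0.147892, 0.483959)
phase 2: p=0.2174, T=0.285, ωT=0.986356, cosh=1.527190, sinh=1.154257; start (x,ẋ)=(0.147892, 0.483959) → end (x,ẋ)=(0.272654, 0.461427)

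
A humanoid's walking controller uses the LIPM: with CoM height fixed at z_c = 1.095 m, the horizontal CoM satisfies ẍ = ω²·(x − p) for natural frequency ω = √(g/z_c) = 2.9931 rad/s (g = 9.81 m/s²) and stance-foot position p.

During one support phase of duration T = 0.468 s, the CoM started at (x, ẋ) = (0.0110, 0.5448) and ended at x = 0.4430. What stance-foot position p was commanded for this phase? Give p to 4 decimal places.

p = -0.0628

ωT = 2.9931·0.468 = 1.400771; cosh(ωT) = 2.152367, sinh(ωT) = 1.905960
x(T) = p + (x₀−p)·cosh(ωT) + (ẋ₀/ω)·sinh(ωT) ⇒ p·(1 − cosh) = x(T) − x₀·cosh − (ẋ₀/ω)·sinh
numerator   = 0.4430 − (0.0110)·2.152367 − (0.5448/2.9931)·1.905960 = 0.072404
denominator = 1 − 2.152367 = -1.152367
p = 0.072404 / -1.152367 = -0.0628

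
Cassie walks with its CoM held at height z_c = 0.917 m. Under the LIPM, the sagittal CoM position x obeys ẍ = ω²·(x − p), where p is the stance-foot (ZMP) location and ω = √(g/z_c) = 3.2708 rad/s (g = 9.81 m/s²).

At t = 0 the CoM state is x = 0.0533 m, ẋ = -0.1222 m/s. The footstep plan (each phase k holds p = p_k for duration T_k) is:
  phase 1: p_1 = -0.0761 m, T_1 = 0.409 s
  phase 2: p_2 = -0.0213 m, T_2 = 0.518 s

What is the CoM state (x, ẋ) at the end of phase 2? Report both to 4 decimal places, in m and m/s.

phase 1: p=-0.0761, T=0.409, ωT=1.337757, cosh=2.036461, sinh=1.774027; start (x,ẋ)=(0.053300, -0.122200) → end (x,ẋ)=(0.121139, 0.501986)
phase 2: p=-0.0213, T=0.518, ωT=1.694274, cosh=2.813214, sinh=2.629481; start (x,ẋ)=(0.121139, 0.501986) → end (x,ẋ)=(0.782971, 2.637241)

x = 0.7830, ẋ = 2.6372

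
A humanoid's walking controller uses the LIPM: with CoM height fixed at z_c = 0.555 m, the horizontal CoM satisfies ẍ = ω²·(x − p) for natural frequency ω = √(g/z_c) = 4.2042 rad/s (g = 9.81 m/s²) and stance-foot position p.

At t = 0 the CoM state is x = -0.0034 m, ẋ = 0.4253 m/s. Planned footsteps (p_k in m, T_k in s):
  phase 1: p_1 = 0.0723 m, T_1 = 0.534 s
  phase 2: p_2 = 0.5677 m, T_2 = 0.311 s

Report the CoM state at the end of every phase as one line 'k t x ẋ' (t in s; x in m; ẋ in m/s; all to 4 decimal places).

1 0.5340 0.1831 0.5447
2 0.8450 0.0267 -1.6896

phase 1: p=0.0723, T=0.534, ωT=2.245043, cosh=4.773371, sinh=4.667448; start (x,ẋ)=(-0.003400, 0.425300) → end (x,ẋ)=(0.183118, 0.544662)
phase 2: p=0.5677, T=0.311, ωT=1.307506, cosh=1.983718, sinh=1.713224; start (x,ẋ)=(0.183118, 0.544662) → end (x,ẋ)=(0.026750, -1.689585)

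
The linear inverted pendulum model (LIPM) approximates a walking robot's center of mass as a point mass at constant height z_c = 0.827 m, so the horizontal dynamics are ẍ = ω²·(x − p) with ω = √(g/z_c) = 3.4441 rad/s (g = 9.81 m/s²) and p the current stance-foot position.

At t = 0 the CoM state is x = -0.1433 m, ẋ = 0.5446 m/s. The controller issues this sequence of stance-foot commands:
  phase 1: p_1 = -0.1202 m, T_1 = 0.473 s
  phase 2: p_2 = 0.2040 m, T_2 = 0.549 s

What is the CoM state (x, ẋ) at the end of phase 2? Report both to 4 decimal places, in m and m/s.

phase 1: p=-0.1202, T=0.473, ωT=1.629059, cosh=2.647595, sinh=2.451481; start (x,ẋ)=(-0.143300, 0.544600) → end (x,ẋ)=(0.206282, 1.246844)
phase 2: p=0.2040, T=0.549, ωT=1.890811, cosh=3.387844, sinh=3.236895; start (x,ẋ)=(0.206282, 1.246844) → end (x,ẋ)=(1.383562, 4.249553)

x = 1.3836, ẋ = 4.2496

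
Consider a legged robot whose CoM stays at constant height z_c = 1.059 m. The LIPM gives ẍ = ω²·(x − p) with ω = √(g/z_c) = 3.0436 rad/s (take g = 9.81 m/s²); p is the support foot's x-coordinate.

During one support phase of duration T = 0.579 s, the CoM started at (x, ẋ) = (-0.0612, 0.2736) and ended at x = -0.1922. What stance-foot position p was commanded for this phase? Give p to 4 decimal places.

p = 0.1315

ωT = 3.0436·0.579 = 1.762244; cosh(ωT) = 2.998578, sinh(ωT) = 2.826919
x(T) = p + (x₀−p)·cosh(ωT) + (ẋ₀/ω)·sinh(ωT) ⇒ p·(1 − cosh) = x(T) − x₀·cosh − (ẋ₀/ω)·sinh
numerator   = -0.1922 − (-0.0612)·2.998578 − (0.2736/3.0436)·2.826919 = -0.262809
denominator = 1 − 2.998578 = -1.998578
p = -0.262809 / -1.998578 = 0.1315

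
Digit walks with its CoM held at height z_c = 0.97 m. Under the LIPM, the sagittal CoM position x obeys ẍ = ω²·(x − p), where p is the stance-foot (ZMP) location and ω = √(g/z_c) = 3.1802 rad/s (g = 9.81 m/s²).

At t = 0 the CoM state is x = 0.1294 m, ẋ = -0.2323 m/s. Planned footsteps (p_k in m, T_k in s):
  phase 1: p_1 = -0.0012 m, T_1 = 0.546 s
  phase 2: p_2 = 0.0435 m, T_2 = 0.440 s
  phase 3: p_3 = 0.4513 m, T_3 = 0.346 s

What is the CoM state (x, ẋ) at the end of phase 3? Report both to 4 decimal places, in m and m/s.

phase 1: p=-0.0012, T=0.546, ωT=1.736389, cosh=2.926482, sinh=2.750327; start (x,ẋ)=(0.129400, -0.232300) → end (x,ẋ)=(0.180099, 0.462483)
phase 2: p=0.0435, T=0.440, ωT=1.399288, cosh=2.149543, sinh=1.902771; start (x,ẋ)=(0.180099, 0.462483) → end (x,ẋ)=(0.613837, 1.820713)
phase 3: p=0.4513, T=0.346, ωT=1.100349, cosh=1.668985, sinh=1.336230; start (x,ẋ)=(0.613837, 1.820713) → end (x,ẋ)=(1.487584, 3.729440)

x = 1.4876, ẋ = 3.7294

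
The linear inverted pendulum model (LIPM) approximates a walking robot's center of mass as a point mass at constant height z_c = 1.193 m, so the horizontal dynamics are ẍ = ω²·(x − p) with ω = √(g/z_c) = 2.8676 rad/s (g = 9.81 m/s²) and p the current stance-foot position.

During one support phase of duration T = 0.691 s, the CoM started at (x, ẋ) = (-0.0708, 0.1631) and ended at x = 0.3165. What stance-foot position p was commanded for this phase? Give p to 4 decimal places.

p = -0.1394

ωT = 2.8676·0.691 = 1.981512; cosh(ωT) = 3.695780, sinh(ωT) = 3.557919
x(T) = p + (x₀−p)·cosh(ωT) + (ẋ₀/ω)·sinh(ωT) ⇒ p·(1 − cosh) = x(T) − x₀·cosh − (ẋ₀/ω)·sinh
numerator   = 0.3165 − (-0.0708)·3.695780 − (0.1631/2.8676)·3.557919 = 0.375798
denominator = 1 − 3.695780 = -2.695780
p = 0.375798 / -2.695780 = -0.1394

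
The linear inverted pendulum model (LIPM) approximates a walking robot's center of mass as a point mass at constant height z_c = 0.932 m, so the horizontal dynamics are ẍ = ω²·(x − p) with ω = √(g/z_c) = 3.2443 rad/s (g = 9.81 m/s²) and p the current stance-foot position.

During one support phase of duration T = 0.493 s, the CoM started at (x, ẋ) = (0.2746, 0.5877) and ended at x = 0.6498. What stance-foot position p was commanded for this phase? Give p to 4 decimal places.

ωT = 3.2443·0.493 = 1.599440; cosh(ωT) = 2.576134, sinh(ωT) = 2.374125
x(T) = p + (x₀−p)·cosh(ωT) + (ẋ₀/ω)·sinh(ωT) ⇒ p·(1 − cosh) = x(T) − x₀·cosh − (ẋ₀/ω)·sinh
numerator   = 0.6498 − (0.2746)·2.576134 − (0.5877/3.2443)·2.374125 = -0.487676
denominator = 1 − 2.576134 = -1.576134
p = -0.487676 / -1.576134 = 0.3094

p = 0.3094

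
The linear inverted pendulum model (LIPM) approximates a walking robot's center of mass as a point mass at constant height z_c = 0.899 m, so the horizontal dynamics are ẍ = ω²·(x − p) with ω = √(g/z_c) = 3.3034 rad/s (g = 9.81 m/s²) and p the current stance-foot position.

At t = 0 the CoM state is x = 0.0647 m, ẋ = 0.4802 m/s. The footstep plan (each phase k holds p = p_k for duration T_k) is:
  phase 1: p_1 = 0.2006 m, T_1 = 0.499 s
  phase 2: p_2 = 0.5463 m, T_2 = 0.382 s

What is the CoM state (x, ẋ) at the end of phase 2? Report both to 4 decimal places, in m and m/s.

x = -0.0339, ẋ = -1.5428

phase 1: p=0.2006, T=0.499, ωT=1.648397, cosh=2.695498, sinh=2.503140; start (x,ẋ)=(0.064700, 0.480200) → end (x,ẋ)=(0.198152, 0.170638)
phase 2: p=0.5463, T=0.382, ωT=1.261899, cosh=1.907619, sinh=1.624503; start (x,ẋ)=(0.198152, 0.170638) → end (x,ẋ)=(-0.033920, -1.542784)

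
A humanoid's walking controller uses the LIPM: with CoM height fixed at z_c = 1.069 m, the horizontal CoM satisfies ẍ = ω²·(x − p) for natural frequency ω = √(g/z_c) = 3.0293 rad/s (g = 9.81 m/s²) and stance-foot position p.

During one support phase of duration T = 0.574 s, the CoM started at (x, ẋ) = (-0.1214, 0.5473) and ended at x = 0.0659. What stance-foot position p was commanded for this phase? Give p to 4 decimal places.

ωT = 3.0293·0.574 = 1.738818; cosh(ωT) = 2.933171, sinh(ωT) = 2.757443
x(T) = p + (x₀−p)·cosh(ωT) + (ẋ₀/ω)·sinh(ωT) ⇒ p·(1 − cosh) = x(T) − x₀·cosh − (ẋ₀/ω)·sinh
numerator   = 0.0659 − (-0.1214)·2.933171 − (0.5473/3.0293)·2.757443 = -0.076197
denominator = 1 − 2.933171 = -1.933171
p = -0.076197 / -1.933171 = 0.0394

p = 0.0394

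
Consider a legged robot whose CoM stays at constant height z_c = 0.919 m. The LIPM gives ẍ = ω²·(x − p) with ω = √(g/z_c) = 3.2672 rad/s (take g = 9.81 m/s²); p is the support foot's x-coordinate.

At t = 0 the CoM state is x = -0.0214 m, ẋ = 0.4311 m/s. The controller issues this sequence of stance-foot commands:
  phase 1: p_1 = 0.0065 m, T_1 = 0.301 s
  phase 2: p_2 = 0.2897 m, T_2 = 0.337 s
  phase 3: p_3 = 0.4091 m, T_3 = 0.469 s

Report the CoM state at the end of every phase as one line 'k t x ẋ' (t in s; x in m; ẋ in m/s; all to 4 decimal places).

1 0.3010 0.1157 0.5521
2 0.6380 0.2251 0.1617
3 1.1070 0.0726 -0.9346

phase 1: p=0.0065, T=0.301, ωT=0.983427, cosh=1.523815, sinh=1.149788; start (x,ẋ)=(-0.021400, 0.431100) → end (x,ẋ)=(0.115698, 0.552108)
phase 2: p=0.2897, T=0.337, ωT=1.101046, cosh=1.669917, sinh=1.337394; start (x,ẋ)=(0.115698, 0.552108) → end (x,ẋ)=(0.225130, 0.161665)
phase 3: p=0.4091, T=0.469, ωT=1.532317, cosh=2.422462, sinh=2.206427; start (x,ẋ)=(0.225130, 0.161665) → end (x,ẋ)=(0.072617, -0.934581)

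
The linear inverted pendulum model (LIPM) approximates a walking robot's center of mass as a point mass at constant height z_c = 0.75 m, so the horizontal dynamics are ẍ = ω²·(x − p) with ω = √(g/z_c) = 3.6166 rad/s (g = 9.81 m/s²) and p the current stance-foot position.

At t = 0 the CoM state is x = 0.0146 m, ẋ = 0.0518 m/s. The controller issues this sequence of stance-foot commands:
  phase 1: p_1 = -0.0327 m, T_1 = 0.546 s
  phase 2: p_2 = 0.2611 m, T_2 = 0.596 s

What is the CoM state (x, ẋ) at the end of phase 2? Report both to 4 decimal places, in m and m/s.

x = 0.8924, ẋ = 2.4042

phase 1: p=-0.0327, T=0.546, ωT=1.974664, cosh=3.671502, sinh=3.532694; start (x,ẋ)=(0.014600, 0.051800) → end (x,ẋ)=(0.191560, 0.794505)
phase 2: p=0.2611, T=0.596, ωT=2.155494, cosh=4.373998, sinh=4.258152; start (x,ẋ)=(0.191560, 0.794505) → end (x,ẋ)=(0.892376, 2.404248)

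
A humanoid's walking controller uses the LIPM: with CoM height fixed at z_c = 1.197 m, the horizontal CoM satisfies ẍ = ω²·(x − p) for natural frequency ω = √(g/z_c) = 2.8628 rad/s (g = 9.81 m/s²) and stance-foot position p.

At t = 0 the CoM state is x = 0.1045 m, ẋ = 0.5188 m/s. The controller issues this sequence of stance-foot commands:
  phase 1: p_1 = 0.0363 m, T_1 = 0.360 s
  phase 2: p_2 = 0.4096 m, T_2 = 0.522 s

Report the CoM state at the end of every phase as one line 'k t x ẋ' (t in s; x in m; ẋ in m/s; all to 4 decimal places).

1 0.3600 0.3657 1.0584
2 0.8820 1.0891 2.2110

phase 1: p=0.0363, T=0.360, ωT=1.030608, cosh=1.579780, sinh=1.222990; start (x,ẋ)=(0.104500, 0.518800) → end (x,ẋ)=(0.365673, 1.058370)
phase 2: p=0.4096, T=0.522, ωT=1.494382, cosh=2.340484, sinh=2.116096; start (x,ẋ)=(0.365673, 1.058370) → end (x,ẋ)=(1.089104, 2.210987)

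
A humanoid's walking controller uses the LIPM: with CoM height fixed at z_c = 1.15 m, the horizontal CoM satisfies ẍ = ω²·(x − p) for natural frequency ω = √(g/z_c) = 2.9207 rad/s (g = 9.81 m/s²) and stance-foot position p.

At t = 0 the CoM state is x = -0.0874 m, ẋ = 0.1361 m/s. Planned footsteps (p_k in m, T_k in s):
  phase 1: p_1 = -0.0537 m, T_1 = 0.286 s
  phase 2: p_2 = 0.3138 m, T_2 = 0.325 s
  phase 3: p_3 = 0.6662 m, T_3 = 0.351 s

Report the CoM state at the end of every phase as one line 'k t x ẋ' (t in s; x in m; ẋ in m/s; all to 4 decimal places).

phase 1: p=-0.0537, T=0.286, ωT=0.835320, cosh=1.369644, sinh=0.935908; start (x,ẋ)=(-0.087400, 0.136100) → end (x,ẋ)=(-0.056245, 0.094289)
phase 2: p=0.3138, T=0.325, ωT=0.949228, cosh=1.485376, sinh=1.098337; start (x,ẋ)=(-0.056245, 0.094289) → end (x,ẋ)=(-0.200399, -1.047017)
phase 3: p=0.6662, T=0.351, ωT=1.025166, cosh=1.573147, sinh=1.214410; start (x,ẋ)=(-0.200399, -1.047017) → end (x,ẋ)=(-1.132431, -4.720874)

1 0.2860 -0.0562 0.0943
2 0.6110 -0.2004 -1.0470
3 0.9620 -1.1324 -4.7209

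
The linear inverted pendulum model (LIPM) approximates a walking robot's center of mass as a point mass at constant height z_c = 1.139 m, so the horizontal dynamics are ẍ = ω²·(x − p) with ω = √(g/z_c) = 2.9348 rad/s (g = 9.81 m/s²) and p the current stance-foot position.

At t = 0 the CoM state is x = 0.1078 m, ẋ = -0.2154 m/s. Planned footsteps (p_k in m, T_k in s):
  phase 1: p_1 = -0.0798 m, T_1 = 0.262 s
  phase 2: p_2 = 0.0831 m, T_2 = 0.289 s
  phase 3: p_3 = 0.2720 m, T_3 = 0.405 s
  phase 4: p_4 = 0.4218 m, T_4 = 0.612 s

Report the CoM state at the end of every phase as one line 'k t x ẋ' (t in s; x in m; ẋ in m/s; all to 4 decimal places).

phase 1: p=-0.0798, T=0.262, ωT=0.768918, cosh=1.310472, sinh=0.846958; start (x,ẋ)=(0.107800, -0.215400) → end (x,ẋ)=(0.103882, 0.184032)
phase 2: p=0.0831, T=0.289, ωT=0.848157, cosh=1.381771, sinh=0.953568; start (x,ẋ)=(0.103882, 0.184032) → end (x,ẋ)=(0.171611, 0.312450)
phase 3: p=0.2720, T=0.405, ωT=1.188594, cosh=1.793556, sinh=1.488907; start (x,ẋ)=(0.171611, 0.312450) → end (x,ẋ)=(0.250462, 0.121734)
phase 4: p=0.4218, T=0.612, ωT=1.796098, cosh=3.096015, sinh=2.930070; start (x,ẋ)=(0.250462, 0.121734) → end (x,ẋ)=(0.012873, -1.096474)

1 0.2620 0.1039 0.1840
2 0.5510 0.1716 0.3124
3 0.9560 0.2505 0.1217
4 1.5680 0.0129 -1.0965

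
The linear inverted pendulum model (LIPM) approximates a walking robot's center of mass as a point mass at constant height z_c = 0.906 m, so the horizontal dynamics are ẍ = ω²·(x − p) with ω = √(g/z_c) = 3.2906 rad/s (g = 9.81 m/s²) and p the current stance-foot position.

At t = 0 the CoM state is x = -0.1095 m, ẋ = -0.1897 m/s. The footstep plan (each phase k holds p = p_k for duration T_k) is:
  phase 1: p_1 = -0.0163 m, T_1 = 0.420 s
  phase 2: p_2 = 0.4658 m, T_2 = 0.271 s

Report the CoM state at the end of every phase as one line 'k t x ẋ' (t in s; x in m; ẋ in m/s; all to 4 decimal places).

phase 1: p=-0.0163, T=0.420, ωT=1.382052, cosh=2.117065, sinh=1.866002; start (x,ẋ)=(-0.109500, -0.189700) → end (x,ẋ)=(-0.321184, -0.973880)
phase 2: p=0.4658, T=0.271, ωT=0.891753, cosh=1.424669, sinh=1.014732; start (x,ẋ)=(-0.321184, -0.973880) → end (x,ẋ)=(-0.955709, -4.015256)

1 0.4200 -0.3212 -0.9739
2 0.6910 -0.9557 -4.0153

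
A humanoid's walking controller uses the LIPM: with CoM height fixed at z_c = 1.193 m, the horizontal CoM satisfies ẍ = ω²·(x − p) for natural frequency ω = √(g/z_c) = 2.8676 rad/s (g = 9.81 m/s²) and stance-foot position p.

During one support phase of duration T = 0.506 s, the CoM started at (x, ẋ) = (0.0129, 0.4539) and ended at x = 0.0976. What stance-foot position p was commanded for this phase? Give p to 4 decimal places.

p = 0.2004

ωT = 2.8676·0.506 = 1.451006; cosh(ωT) = 2.250869, sinh(ωT) = 2.016535
x(T) = p + (x₀−p)·cosh(ωT) + (ẋ₀/ω)·sinh(ωT) ⇒ p·(1 − cosh) = x(T) − x₀·cosh − (ẋ₀/ω)·sinh
numerator   = 0.0976 − (0.0129)·2.250869 − (0.4539/2.8676)·2.016535 = -0.250625
denominator = 1 − 2.250869 = -1.250869
p = -0.250625 / -1.250869 = 0.2004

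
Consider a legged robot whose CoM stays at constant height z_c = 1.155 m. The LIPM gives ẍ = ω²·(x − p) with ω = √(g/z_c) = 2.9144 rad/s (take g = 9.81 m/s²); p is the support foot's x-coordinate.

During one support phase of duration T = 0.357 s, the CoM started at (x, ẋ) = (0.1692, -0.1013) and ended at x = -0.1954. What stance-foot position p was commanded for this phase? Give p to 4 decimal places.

ωT = 2.9144·0.357 = 1.040441; cosh(ωT) = 1.591882, sinh(ωT) = 1.238583
x(T) = p + (x₀−p)·cosh(ωT) + (ẋ₀/ω)·sinh(ωT) ⇒ p·(1 − cosh) = x(T) − x₀·cosh − (ẋ₀/ω)·sinh
numerator   = -0.1954 − (0.1692)·1.591882 − (-0.1013/2.9144)·1.238583 = -0.421695
denominator = 1 − 1.591882 = -0.591882
p = -0.421695 / -0.591882 = 0.7125

p = 0.7125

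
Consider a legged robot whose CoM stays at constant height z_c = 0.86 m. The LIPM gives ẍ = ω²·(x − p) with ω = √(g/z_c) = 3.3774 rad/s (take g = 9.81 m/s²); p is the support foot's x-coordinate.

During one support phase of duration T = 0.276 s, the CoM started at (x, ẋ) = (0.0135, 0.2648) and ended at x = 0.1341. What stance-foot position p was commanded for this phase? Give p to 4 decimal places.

p = -0.0646

ωT = 3.3774·0.276 = 0.932162; cosh(ωT) = 1.466849, sinh(ωT) = 1.073147
x(T) = p + (x₀−p)·cosh(ωT) + (ẋ₀/ω)·sinh(ωT) ⇒ p·(1 − cosh) = x(T) − x₀·cosh − (ẋ₀/ω)·sinh
numerator   = 0.1341 − (0.0135)·1.466849 − (0.2648/3.3774)·1.073147 = 0.030159
denominator = 1 − 1.466849 = -0.466849
p = 0.030159 / -0.466849 = -0.0646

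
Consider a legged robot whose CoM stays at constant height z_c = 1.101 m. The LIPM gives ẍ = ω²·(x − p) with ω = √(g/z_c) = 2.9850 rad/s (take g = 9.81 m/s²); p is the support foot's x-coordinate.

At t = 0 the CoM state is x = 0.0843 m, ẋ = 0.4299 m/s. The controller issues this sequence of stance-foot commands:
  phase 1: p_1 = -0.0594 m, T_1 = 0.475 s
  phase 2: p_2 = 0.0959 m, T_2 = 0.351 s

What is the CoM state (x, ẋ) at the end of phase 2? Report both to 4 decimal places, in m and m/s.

x = 1.5406, ẋ = 4.4751

phase 1: p=-0.0594, T=0.475, ωT=1.417875, cosh=2.185283, sinh=1.943055; start (x,ẋ)=(0.084300, 0.429900) → end (x,ẋ)=(0.534464, 1.772916)
phase 2: p=0.0959, T=0.351, ωT=1.047735, cosh=1.600959, sinh=1.250227; start (x,ẋ)=(0.534464, 1.772916) → end (x,ẋ)=(1.540585, 4.475055)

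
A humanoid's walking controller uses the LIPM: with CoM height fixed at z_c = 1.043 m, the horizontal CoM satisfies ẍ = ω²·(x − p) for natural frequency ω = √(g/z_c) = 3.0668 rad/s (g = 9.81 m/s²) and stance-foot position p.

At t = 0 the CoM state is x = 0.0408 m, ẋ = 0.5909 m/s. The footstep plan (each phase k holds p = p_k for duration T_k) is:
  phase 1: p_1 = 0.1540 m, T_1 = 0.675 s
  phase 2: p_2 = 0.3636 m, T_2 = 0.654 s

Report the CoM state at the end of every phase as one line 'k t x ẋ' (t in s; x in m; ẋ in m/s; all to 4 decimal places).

phase 1: p=0.1540, T=0.675, ωT=2.070090, cosh=4.025855, sinh=3.899681; start (x,ẋ)=(0.040800, 0.590900) → end (x,ẋ)=(0.449650, 1.025058)
phase 2: p=0.3636, T=0.654, ωT=2.005687, cosh=3.782883, sinh=3.648316; start (x,ẋ)=(0.449650, 1.025058) → end (x,ẋ)=(1.908542, 4.840454)

1 0.6750 0.4496 1.0251
2 1.3290 1.9085 4.8405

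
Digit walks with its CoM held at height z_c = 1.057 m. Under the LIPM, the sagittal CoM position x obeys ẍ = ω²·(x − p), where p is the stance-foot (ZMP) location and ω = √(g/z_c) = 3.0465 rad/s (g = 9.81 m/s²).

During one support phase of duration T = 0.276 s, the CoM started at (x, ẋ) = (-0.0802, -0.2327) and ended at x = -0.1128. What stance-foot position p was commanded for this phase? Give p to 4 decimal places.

ωT = 3.0465·0.276 = 0.840834; cosh(ωT) = 1.374825, sinh(ωT) = 0.943475
x(T) = p + (x₀−p)·cosh(ωT) + (ẋ₀/ω)·sinh(ωT) ⇒ p·(1 − cosh) = x(T) − x₀·cosh − (ẋ₀/ω)·sinh
numerator   = -0.1128 − (-0.0802)·1.374825 − (-0.2327/3.0465)·0.943475 = 0.069526
denominator = 1 − 1.374825 = -0.374825
p = 0.069526 / -0.374825 = -0.1855

p = -0.1855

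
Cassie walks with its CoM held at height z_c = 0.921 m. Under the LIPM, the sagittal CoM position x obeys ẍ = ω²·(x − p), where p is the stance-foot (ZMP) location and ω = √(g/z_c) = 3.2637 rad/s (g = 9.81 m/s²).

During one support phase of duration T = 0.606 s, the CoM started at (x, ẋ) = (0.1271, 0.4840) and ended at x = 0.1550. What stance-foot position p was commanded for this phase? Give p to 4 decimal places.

ωT = 3.2637·0.606 = 1.977802; cosh(ωT) = 3.682608, sinh(ωT) = 3.544235
x(T) = p + (x₀−p)·cosh(ωT) + (ẋ₀/ω)·sinh(ωT) ⇒ p·(1 − cosh) = x(T) − x₀·cosh − (ẋ₀/ω)·sinh
numerator   = 0.1550 − (0.1271)·3.682608 − (0.4840/3.2637)·3.544235 = -0.838662
denominator = 1 − 3.682608 = -2.682608
p = -0.838662 / -2.682608 = 0.3126

p = 0.3126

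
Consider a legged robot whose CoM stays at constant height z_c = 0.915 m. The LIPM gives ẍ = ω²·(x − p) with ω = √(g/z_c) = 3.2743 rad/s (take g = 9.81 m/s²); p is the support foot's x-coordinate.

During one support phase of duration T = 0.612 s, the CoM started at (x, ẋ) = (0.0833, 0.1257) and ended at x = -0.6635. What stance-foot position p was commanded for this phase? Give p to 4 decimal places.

p = 0.4026

ωT = 3.2743·0.612 = 2.003872; cosh(ωT) = 3.776266, sinh(ωT) = 3.641453
x(T) = p + (x₀−p)·cosh(ωT) + (ẋ₀/ω)·sinh(ωT) ⇒ p·(1 − cosh) = x(T) − x₀·cosh − (ẋ₀/ω)·sinh
numerator   = -0.6635 − (0.0833)·3.776266 − (0.1257/3.2743)·3.641453 = -1.117858
denominator = 1 − 3.776266 = -2.776266
p = -1.117858 / -2.776266 = 0.4026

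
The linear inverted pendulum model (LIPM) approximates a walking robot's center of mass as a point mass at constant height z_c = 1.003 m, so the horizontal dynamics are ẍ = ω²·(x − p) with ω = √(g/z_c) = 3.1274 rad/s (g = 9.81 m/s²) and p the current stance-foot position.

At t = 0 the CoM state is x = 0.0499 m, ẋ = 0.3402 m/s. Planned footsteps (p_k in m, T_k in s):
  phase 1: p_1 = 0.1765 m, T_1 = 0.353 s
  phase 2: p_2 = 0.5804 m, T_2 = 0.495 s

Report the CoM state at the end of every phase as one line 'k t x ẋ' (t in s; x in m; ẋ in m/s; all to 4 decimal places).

1 0.3530 0.1106 0.0380
2 0.8480 -0.5469 -3.2048

phase 1: p=0.1765, T=0.353, ωT=1.103972, cosh=1.673837, sinh=1.342286; start (x,ẋ)=(0.049900, 0.340200) → end (x,ẋ)=(0.110607, 0.037990)
phase 2: p=0.5804, T=0.495, ωT=1.548063, cosh=2.457506, sinh=2.244847; start (x,ẋ)=(0.110607, 0.037990) → end (x,ẋ)=(-0.546851, -3.204840)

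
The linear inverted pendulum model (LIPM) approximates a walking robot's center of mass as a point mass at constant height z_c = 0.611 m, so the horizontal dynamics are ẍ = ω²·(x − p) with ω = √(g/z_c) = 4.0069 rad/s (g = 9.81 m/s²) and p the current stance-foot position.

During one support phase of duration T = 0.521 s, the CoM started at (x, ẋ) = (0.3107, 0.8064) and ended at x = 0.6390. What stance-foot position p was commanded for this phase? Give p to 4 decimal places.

ωT = 4.0069·0.521 = 2.087595; cosh(ωT) = 4.094739, sinh(ωT) = 3.970754
x(T) = p + (x₀−p)·cosh(ωT) + (ẋ₀/ω)·sinh(ωT) ⇒ p·(1 − cosh) = x(T) − x₀·cosh − (ẋ₀/ω)·sinh
numerator   = 0.6390 − (0.3107)·4.094739 − (0.8064/4.0069)·3.970754 = -1.432361
denominator = 1 − 4.094739 = -3.094739
p = -1.432361 / -3.094739 = 0.4628

p = 0.4628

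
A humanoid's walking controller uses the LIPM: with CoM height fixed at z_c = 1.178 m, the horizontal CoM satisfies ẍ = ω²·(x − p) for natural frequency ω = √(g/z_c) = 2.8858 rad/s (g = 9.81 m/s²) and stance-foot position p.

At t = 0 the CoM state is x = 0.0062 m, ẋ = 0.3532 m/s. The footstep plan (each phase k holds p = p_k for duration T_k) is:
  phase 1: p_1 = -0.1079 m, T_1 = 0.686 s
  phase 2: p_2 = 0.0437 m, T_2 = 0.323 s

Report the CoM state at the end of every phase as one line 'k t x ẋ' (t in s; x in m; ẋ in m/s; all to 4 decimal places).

phase 1: p=-0.1079, T=0.686, ωT=1.979659, cosh=3.689194, sinh=3.551078; start (x,ẋ)=(0.006200, 0.353200) → end (x,ẋ)=(0.747662, 2.472286)
phase 2: p=0.0437, T=0.323, ωT=0.932113, cosh=1.466796, sinh=1.073075; start (x,ẋ)=(0.747662, 2.472286) → end (x,ẋ)=(1.995580, 5.806285)

1 0.6860 0.7477 2.4723
2 1.0090 1.9956 5.8063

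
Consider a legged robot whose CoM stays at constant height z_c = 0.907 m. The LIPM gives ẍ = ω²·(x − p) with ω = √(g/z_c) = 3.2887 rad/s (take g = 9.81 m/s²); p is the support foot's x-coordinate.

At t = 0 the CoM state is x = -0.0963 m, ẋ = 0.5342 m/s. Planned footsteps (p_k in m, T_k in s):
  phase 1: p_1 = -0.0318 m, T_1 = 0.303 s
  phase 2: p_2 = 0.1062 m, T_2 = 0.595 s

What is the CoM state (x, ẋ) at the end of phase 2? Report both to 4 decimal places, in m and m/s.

x = 0.5409, ẋ = 1.5326

phase 1: p=-0.0318, T=0.303, ωT=0.996476, cosh=1.538949, sinh=1.169771; start (x,ẋ)=(-0.096300, 0.534200) → end (x,ẋ)=(0.058950, 0.573973)
phase 2: p=0.1062, T=0.595, ωT=1.956776, cosh=3.608896, sinh=3.467583; start (x,ẋ)=(0.058950, 0.573973) → end (x,ẋ)=(0.540872, 1.532573)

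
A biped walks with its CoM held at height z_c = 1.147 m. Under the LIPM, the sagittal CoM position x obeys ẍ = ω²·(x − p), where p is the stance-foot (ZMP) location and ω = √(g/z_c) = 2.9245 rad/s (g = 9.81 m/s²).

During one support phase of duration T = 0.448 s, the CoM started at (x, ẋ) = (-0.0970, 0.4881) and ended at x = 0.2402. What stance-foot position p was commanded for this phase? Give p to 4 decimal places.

p = -0.1480

ωT = 2.9245·0.448 = 1.310176; cosh(ωT) = 1.988299, sinh(ωT) = 1.718527
x(T) = p + (x₀−p)·cosh(ωT) + (ẋ₀/ω)·sinh(ωT) ⇒ p·(1 − cosh) = x(T) − x₀·cosh − (ẋ₀/ω)·sinh
numerator   = 0.2402 − (-0.0970)·1.988299 − (0.4881/2.9245)·1.718527 = 0.146242
denominator = 1 − 1.988299 = -0.988299
p = 0.146242 / -0.988299 = -0.1480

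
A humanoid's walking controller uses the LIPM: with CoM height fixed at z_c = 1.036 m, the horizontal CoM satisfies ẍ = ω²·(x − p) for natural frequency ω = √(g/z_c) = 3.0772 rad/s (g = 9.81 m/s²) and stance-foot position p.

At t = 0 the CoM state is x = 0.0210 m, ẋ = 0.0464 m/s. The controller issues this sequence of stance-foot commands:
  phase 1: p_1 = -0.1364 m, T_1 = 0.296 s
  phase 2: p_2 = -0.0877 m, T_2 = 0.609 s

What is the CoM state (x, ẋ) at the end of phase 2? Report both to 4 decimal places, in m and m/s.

phase 1: p=-0.1364, T=0.296, ωT=0.910851, cosh=1.444310, sinh=1.042128; start (x,ẋ)=(0.021000, 0.046400) → end (x,ẋ)=(0.106648, 0.571772)
phase 2: p=-0.0877, T=0.609, ωT=1.874015, cosh=3.333952, sinh=3.180446; start (x,ẋ)=(0.106648, 0.571772) → end (x,ẋ)=(1.151204, 3.808322)

x = 1.1512, ẋ = 3.8083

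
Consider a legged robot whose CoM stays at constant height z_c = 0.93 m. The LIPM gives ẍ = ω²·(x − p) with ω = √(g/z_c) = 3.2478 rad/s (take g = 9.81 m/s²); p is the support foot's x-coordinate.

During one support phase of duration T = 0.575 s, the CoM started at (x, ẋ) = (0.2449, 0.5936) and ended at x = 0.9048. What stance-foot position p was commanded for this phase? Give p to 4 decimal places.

ωT = 3.2478·0.575 = 1.867485; cosh(ωT) = 3.313255, sinh(ωT) = 3.158744
x(T) = p + (x₀−p)·cosh(ωT) + (ẋ₀/ω)·sinh(ωT) ⇒ p·(1 − cosh) = x(T) − x₀·cosh − (ẋ₀/ω)·sinh
numerator   = 0.9048 − (0.2449)·3.313255 − (0.5936/3.2478)·3.158744 = -0.483939
denominator = 1 − 3.313255 = -2.313255
p = -0.483939 / -2.313255 = 0.2092

p = 0.2092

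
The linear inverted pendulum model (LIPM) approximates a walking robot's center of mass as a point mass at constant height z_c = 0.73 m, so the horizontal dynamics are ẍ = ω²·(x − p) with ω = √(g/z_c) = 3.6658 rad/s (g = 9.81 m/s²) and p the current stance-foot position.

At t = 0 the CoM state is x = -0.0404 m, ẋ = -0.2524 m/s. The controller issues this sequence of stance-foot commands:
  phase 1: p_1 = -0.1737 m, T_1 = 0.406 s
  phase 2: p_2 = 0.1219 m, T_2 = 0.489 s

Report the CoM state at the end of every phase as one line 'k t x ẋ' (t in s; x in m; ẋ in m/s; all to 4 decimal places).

1 0.4060 -0.0081 0.4396
2 0.8950 0.0707 -0.0351

phase 1: p=-0.1737, T=0.406, ωT=1.488315, cosh=2.327689, sinh=2.101936; start (x,ẋ)=(-0.040400, -0.252400) → end (x,ẋ)=(-0.008143, 0.439605)
phase 2: p=0.1219, T=0.489, ωT=1.792576, cosh=3.085716, sinh=2.919186; start (x,ẋ)=(-0.008143, 0.439605) → end (x,ẋ)=(0.070695, -0.035114)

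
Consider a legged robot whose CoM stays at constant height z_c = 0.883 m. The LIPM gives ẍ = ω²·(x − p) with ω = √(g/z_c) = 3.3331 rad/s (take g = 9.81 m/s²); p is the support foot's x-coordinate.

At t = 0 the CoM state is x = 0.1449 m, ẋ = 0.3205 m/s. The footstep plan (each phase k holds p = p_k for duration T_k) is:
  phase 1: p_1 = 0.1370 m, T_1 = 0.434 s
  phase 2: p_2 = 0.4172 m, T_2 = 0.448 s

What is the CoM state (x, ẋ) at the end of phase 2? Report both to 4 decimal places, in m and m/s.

phase 1: p=0.1370, T=0.434, ωT=1.446565, cosh=2.241937, sinh=2.006560; start (x,ẋ)=(0.144900, 0.320500) → end (x,ẋ)=(0.347656, 0.771377)
phase 2: p=0.4172, T=0.448, ωT=1.493229, cosh=2.338046, sinh=2.113400; start (x,ẋ)=(0.347656, 0.771377) → end (x,ẋ)=(0.743704, 1.313631)

x = 0.7437, ẋ = 1.3136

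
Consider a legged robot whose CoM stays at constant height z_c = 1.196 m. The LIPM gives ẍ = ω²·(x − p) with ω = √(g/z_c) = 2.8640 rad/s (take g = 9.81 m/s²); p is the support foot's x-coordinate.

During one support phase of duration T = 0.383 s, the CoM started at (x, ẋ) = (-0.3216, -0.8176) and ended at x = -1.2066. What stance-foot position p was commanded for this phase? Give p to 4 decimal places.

ωT = 2.8640·0.383 = 1.096912; cosh(ωT) = 1.664402, sinh(ωT) = 1.330501
x(T) = p + (x₀−p)·cosh(ωT) + (ẋ₀/ω)·sinh(ωT) ⇒ p·(1 − cosh) = x(T) − x₀·cosh − (ẋ₀/ω)·sinh
numerator   = -1.2066 − (-0.3216)·1.664402 − (-0.8176/2.8640)·1.330501 = -0.291504
denominator = 1 − 1.664402 = -0.664402
p = -0.291504 / -0.664402 = 0.4387

p = 0.4387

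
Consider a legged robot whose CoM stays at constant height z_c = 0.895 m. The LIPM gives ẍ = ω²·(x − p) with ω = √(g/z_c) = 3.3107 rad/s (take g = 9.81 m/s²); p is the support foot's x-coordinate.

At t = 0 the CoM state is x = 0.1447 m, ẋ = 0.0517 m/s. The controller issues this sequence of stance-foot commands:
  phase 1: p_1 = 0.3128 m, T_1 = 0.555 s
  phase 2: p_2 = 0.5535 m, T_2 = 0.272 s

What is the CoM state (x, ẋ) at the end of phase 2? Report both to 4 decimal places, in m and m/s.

phase 1: p=0.3128, T=0.555, ωT=1.837439, cosh=3.219828, sinh=3.060603; start (x,ẋ)=(0.144700, 0.051700) → end (x,ẋ)=(-0.180659, -1.536848)
phase 2: p=0.5535, T=0.272, ωT=0.900510, cosh=1.433611, sinh=1.027248; start (x,ẋ)=(-0.180659, -1.536848) → end (x,ẋ)=(-0.975853, -4.700049)

x = -0.9759, ẋ = -4.7000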